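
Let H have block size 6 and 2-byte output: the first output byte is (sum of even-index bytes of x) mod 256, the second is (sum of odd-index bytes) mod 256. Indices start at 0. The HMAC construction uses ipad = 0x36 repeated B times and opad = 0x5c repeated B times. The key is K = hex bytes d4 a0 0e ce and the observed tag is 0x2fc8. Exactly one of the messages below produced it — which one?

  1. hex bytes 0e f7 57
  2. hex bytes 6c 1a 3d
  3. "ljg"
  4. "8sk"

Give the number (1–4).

Key hex bytes d4 a0 0e ce is 4 bytes ≤ B = 6; zero-pad to 6 bytes: K' = d4 a0 0e ce 00 00.
K' ⊕ ipad = e2 96 38 f8 36 36; K' ⊕ opad = 88 fc 52 92 5c 5c.
m1: inner = H(e2 96 38 f8 36 36 0e f7 57) = b5 bb; tag = H(88 fc 52 92 5c 5c b5 bb) = eba5
m2: inner = H(e2 96 38 f8 36 36 6c 1a 3d) = f9 de; tag = H(88 fc 52 92 5c 5c f9 de) = 2fc8 ← matches
m3: inner = H(e2 96 38 f8 36 36 6c 6a 67) = 23 2e; tag = H(88 fc 52 92 5c 5c 23 2e) = 5918
m4: inner = H(e2 96 38 f8 36 36 38 73 6b) = f3 37; tag = H(88 fc 52 92 5c 5c f3 37) = 2921

2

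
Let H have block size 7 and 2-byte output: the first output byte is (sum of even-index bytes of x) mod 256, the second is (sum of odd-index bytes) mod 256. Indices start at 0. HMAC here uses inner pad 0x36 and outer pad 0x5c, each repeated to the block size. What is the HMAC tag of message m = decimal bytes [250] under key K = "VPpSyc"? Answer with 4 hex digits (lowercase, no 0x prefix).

Key "VPpSyc" = 56 50 70 53 79 63 is 6 bytes ≤ B = 7; zero-pad to 7 bytes: K' = 56 50 70 53 79 63 00.
K' ⊕ ipad = 60 66 46 65 4f 55 36.  K' ⊕ opad = 0a 0c 2c 0f 25 3f 5c.
Inner input = (K'⊕ipad) ∥ m = 60 66 46 65 4f 55 36 ∥ fa.
Inner hash: even-index sum = 299 mod 256 = 43; odd-index sum = 538 mod 256 = 26 → 2b 1a.
Outer input = (K'⊕opad) ∥ inner = 0a 0c 2c 0f 25 3f 5c ∥ 2b 1a.
Outer hash (tag): even-index sum = 209 mod 256 = 209; odd-index sum = 133 mod 256 = 133 → d1 85.

d185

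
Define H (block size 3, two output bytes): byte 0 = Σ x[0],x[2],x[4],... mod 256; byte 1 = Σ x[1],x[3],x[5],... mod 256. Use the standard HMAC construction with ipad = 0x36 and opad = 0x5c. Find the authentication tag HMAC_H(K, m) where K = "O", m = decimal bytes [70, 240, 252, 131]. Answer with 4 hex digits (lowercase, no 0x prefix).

Key "O" = 4f is 1 byte ≤ B = 3; zero-pad to 3 bytes: K' = 4f 00 00.
K' ⊕ ipad = 79 36 36.  K' ⊕ opad = 13 5c 5c.
Inner input = (K'⊕ipad) ∥ m = 79 36 36 ∥ 46 f0 fc 83.
Inner hash: even-index sum = 546 mod 256 = 34; odd-index sum = 376 mod 256 = 120 → 22 78.
Outer input = (K'⊕opad) ∥ inner = 13 5c 5c ∥ 22 78.
Outer hash (tag): even-index sum = 231 mod 256 = 231; odd-index sum = 126 mod 256 = 126 → e7 7e.

e77e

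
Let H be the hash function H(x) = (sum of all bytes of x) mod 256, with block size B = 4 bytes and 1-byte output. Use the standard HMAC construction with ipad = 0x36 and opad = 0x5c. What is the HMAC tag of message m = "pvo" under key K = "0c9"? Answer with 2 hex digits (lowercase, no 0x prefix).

Key "0c9" = 30 63 39 is 3 bytes ≤ B = 4; zero-pad to 4 bytes: K' = 30 63 39 00.
K' ⊕ ipad = 06 55 0f 36.  K' ⊕ opad = 6c 3f 65 5c.
Inner input = (K'⊕ipad) ∥ m = 06 55 0f 36 ∥ 70 76 6f.
Inner hash: sum = 6+85+15+54+112+118+111 = 501; mod 256 = 245 → f5.
Outer input = (K'⊕opad) ∥ inner = 6c 3f 65 5c ∥ f5.
Outer hash (tag): sum = 108+63+101+92+245 = 609; mod 256 = 97 → 61.

61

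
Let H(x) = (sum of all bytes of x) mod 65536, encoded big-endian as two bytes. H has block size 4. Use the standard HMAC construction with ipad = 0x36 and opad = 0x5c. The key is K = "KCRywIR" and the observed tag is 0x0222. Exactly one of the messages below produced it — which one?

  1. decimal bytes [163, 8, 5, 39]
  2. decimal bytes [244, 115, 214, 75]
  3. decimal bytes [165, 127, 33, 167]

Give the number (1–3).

1

Key "KCRywIR" = 4b 43 52 79 77 49 52 is 7 bytes > B = 4, so hash it first: H(key) = 02 6b, then zero-pad to 4 bytes: K' = 02 6b 00 00.
K' ⊕ ipad = 34 5d 36 36; K' ⊕ opad = 5e 37 5c 5c.
m1: inner = H(34 5d 36 36 a3 08 05 27) = 01 d4; tag = H(5e 37 5c 5c 01 d4) = 0222 ← matches
m2: inner = H(34 5d 36 36 f4 73 d6 4b) = 03 85; tag = H(5e 37 5c 5c 03 85) = 01d5
m3: inner = H(34 5d 36 36 a5 7f 21 a7) = 02 e9; tag = H(5e 37 5c 5c 02 e9) = 0238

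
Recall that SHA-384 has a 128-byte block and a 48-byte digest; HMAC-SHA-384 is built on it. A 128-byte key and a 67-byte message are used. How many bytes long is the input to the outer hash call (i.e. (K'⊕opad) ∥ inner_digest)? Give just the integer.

176

Key is 128 ≤ 128 bytes, zero-padded: |K'| = 128.
Outer input = (K'⊕opad) ∥ H(inner) → 128 + 48 = 176 bytes.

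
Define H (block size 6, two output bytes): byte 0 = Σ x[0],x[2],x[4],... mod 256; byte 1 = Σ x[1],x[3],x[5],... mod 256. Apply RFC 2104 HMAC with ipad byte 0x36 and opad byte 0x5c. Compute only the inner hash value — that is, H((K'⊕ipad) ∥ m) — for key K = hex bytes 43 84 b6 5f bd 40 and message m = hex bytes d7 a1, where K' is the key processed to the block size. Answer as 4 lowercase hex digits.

Key hex bytes 43 84 b6 5f bd 40 is exactly B = 6 bytes: K' = 43 84 b6 5f bd 40.
K' ⊕ ipad = 75 b2 80 69 8b 76.
Inner input = 75 b2 80 69 8b 76 ∥ d7 a1.
Inner hash: even-index sum = 599 mod 256 = 87; odd-index sum = 562 mod 256 = 50 → 57 32.

5732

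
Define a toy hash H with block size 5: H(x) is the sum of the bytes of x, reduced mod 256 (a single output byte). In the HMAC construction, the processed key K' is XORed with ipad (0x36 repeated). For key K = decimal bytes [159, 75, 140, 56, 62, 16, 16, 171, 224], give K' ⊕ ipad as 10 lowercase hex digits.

Key decimal bytes [159, 75, 140, 56, 62, 16, 16, 171, 224] = 9f 4b 8c 38 3e 10 10 ab e0 is 9 bytes > B = 5, so hash it first: H(key) = 97, then zero-pad to 5 bytes: K' = 97 00 00 00 00.
XOR each byte with 0x36: 97⊕36=a1, 00⊕36=36, 00⊕36=36, 00⊕36=36, 00⊕36=36.

a136363636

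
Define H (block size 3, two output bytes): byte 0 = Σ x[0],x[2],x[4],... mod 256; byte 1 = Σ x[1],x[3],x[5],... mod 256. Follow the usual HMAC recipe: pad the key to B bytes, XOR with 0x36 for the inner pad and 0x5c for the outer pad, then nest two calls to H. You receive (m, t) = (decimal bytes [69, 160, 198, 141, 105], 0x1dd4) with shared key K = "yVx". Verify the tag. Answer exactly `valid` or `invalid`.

valid

Key "yVx" = 79 56 78 is exactly B = 3 bytes: K' = 79 56 78.
K' ⊕ ipad = 4f 60 4e; K' ⊕ opad = 25 0a 24.
Inner hash: even-index sum = 458 mod 256 = 202; odd-index sum = 468 mod 256 = 212 → ca d4.
Outer hash (recomputed tag): even-index sum = 285 mod 256 = 29; odd-index sum = 212 mod 256 = 212 → 1d d4.
Recomputed tag = 1dd4; claimed = 1dd4 → match.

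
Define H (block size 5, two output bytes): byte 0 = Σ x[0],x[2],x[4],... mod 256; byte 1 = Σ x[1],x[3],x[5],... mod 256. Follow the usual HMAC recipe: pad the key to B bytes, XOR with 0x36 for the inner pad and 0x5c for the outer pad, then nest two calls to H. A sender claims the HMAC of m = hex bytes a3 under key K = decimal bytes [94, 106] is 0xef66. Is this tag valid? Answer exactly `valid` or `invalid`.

Key decimal bytes [94, 106] = 5e 6a is 2 bytes ≤ B = 5; zero-pad to 5 bytes: K' = 5e 6a 00 00 00.
K' ⊕ ipad = 68 5c 36 36 36; K' ⊕ opad = 02 36 5c 5c 5c.
Inner hash: even-index sum = 212 mod 256 = 212; odd-index sum = 309 mod 256 = 53 → d4 35.
Outer hash (recomputed tag): even-index sum = 239 mod 256 = 239; odd-index sum = 358 mod 256 = 102 → ef 66.
Recomputed tag = ef66; claimed = ef66 → match.

valid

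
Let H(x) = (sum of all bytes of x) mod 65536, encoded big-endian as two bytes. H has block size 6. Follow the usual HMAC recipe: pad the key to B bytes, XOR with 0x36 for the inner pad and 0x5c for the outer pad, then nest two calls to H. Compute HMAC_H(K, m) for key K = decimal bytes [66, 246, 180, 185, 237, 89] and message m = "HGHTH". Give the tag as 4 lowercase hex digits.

0352

Key decimal bytes [66, 246, 180, 185, 237, 89] = 42 f6 b4 b9 ed 59 is exactly B = 6 bytes: K' = 42 f6 b4 b9 ed 59.
K' ⊕ ipad = 74 c0 82 8f db 6f.  K' ⊕ opad = 1e aa e8 e5 b1 05.
Inner input = (K'⊕ipad) ∥ m = 74 c0 82 8f db 6f ∥ 48 47 48 54 48.
Inner hash: sum = 116+192+130+143+219+111+72+71+72+84+72 = 1282 → 05 02.
Outer input = (K'⊕opad) ∥ inner = 1e aa e8 e5 b1 05 ∥ 05 02.
Outer hash (tag): sum = 30+170+232+229+177+5+5+2 = 850 → 03 52.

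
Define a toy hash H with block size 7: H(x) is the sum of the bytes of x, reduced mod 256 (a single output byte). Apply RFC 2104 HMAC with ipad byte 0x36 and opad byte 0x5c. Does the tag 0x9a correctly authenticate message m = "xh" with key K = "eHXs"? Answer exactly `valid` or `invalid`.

valid

Key "eHXs" = 65 48 58 73 is 4 bytes ≤ B = 7; zero-pad to 7 bytes: K' = 65 48 58 73 00 00 00.
K' ⊕ ipad = 53 7e 6e 45 36 36 36; K' ⊕ opad = 39 14 04 2f 5c 5c 5c.
Inner hash: sum = 83+126+110+69+54+54+54+120+104 = 774; mod 256 = 6 → 06.
Outer hash (recomputed tag): sum = 57+20+4+47+92+92+92+6 = 410; mod 256 = 154 → 9a.
Recomputed tag = 9a; claimed = 9a → match.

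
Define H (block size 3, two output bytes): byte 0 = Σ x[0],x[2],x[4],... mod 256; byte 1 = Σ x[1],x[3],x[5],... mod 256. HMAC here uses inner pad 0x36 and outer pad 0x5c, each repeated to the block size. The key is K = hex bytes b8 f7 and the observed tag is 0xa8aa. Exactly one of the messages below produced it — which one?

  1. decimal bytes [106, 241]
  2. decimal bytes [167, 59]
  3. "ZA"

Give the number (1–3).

Key hex bytes b8 f7 is 2 bytes ≤ B = 3; zero-pad to 3 bytes: K' = b8 f7 00.
K' ⊕ ipad = 8e c1 36; K' ⊕ opad = e4 ab 5c.
m1: inner = H(8e c1 36 6a f1) = b5 2b; tag = H(e4 ab 5c b5 2b) = 6b60
m2: inner = H(8e c1 36 a7 3b) = ff 68; tag = H(e4 ab 5c ff 68) = a8aa ← matches
m3: inner = H(8e c1 36 5a 41) = 05 1b; tag = H(e4 ab 5c 05 1b) = 5bb0

2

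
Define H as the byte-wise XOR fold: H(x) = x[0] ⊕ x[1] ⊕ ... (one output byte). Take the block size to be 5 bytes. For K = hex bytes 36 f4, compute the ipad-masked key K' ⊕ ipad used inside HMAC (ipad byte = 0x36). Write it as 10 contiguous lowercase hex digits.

Key hex bytes 36 f4 is 2 bytes ≤ B = 5; zero-pad to 5 bytes: K' = 36 f4 00 00 00.
XOR each byte with 0x36: 36⊕36=00, f4⊕36=c2, 00⊕36=36, 00⊕36=36, 00⊕36=36.

00c2363636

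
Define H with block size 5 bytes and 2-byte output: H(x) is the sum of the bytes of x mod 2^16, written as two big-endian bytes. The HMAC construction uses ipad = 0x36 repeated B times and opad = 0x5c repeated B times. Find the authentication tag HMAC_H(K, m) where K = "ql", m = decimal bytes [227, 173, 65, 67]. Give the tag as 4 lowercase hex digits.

01cb

Key "ql" = 71 6c is 2 bytes ≤ B = 5; zero-pad to 5 bytes: K' = 71 6c 00 00 00.
K' ⊕ ipad = 47 5a 36 36 36.  K' ⊕ opad = 2d 30 5c 5c 5c.
Inner input = (K'⊕ipad) ∥ m = 47 5a 36 36 36 ∥ e3 ad 41 43.
Inner hash: sum = 71+90+54+54+54+227+173+65+67 = 855 → 03 57.
Outer input = (K'⊕opad) ∥ inner = 2d 30 5c 5c 5c ∥ 03 57.
Outer hash (tag): sum = 45+48+92+92+92+3+87 = 459 → 01 cb.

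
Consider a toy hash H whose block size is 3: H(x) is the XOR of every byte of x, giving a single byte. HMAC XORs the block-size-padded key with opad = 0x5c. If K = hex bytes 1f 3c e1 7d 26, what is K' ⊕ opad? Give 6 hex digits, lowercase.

Key hex bytes 1f 3c e1 7d 26 is 5 bytes > B = 3, so hash it first: H(key) = 99, then zero-pad to 3 bytes: K' = 99 00 00.
XOR each byte with 0x5c: 99⊕5c=c5, 00⊕5c=5c, 00⊕5c=5c.

c55c5c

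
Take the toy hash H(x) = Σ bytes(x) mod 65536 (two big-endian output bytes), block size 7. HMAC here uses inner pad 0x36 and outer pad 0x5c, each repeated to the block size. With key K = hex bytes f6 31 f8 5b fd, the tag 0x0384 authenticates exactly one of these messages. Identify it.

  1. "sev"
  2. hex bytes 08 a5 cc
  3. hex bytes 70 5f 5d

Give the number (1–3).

Key hex bytes f6 31 f8 5b fd is 5 bytes ≤ B = 7; zero-pad to 7 bytes: K' = f6 31 f8 5b fd 00 00.
K' ⊕ ipad = c0 07 ce 6d cb 36 36; K' ⊕ opad = aa 6d a4 07 a1 5c 5c.
m1: inner = H(c0 07 ce 6d cb 36 36 73 65 76) = 04 87; tag = H(aa 6d a4 07 a1 5c 5c 04 87) = 03a6
m2: inner = H(c0 07 ce 6d cb 36 36 08 a5 cc) = 04 b2; tag = H(aa 6d a4 07 a1 5c 5c 04 b2) = 03d1
m3: inner = H(c0 07 ce 6d cb 36 36 70 5f 5d) = 04 65; tag = H(aa 6d a4 07 a1 5c 5c 04 65) = 0384 ← matches

3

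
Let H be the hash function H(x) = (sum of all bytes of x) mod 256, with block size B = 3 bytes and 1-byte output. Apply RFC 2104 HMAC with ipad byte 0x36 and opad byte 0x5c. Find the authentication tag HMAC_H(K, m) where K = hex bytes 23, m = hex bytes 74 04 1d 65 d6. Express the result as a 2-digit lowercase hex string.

88

Key hex bytes 23 is 1 byte ≤ B = 3; zero-pad to 3 bytes: K' = 23 00 00.
K' ⊕ ipad = 15 36 36.  K' ⊕ opad = 7f 5c 5c.
Inner input = (K'⊕ipad) ∥ m = 15 36 36 ∥ 74 04 1d 65 d6.
Inner hash: sum = 21+54+54+116+4+29+101+214 = 593; mod 256 = 81 → 51.
Outer input = (K'⊕opad) ∥ inner = 7f 5c 5c ∥ 51.
Outer hash (tag): sum = 127+92+92+81 = 392; mod 256 = 136 → 88.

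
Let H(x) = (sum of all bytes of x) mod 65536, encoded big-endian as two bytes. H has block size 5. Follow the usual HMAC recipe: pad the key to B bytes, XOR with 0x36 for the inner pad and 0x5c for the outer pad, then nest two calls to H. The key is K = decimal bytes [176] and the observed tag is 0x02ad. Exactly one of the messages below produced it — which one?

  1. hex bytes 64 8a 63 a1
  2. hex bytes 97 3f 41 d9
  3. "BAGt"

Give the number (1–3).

Key decimal bytes [176] = b0 is 1 byte ≤ B = 5; zero-pad to 5 bytes: K' = b0 00 00 00 00.
K' ⊕ ipad = 86 36 36 36 36; K' ⊕ opad = ec 5c 5c 5c 5c.
m1: inner = H(86 36 36 36 36 64 8a 63 a1) = 03 50; tag = H(ec 5c 5c 5c 5c 03 50) = 02af
m2: inner = H(86 36 36 36 36 97 3f 41 d9) = 03 4e; tag = H(ec 5c 5c 5c 5c 03 4e) = 02ad ← matches
m3: inner = H(86 36 36 36 36 42 41 47 74) = 02 9c; tag = H(ec 5c 5c 5c 5c 02 9c) = 02fa

2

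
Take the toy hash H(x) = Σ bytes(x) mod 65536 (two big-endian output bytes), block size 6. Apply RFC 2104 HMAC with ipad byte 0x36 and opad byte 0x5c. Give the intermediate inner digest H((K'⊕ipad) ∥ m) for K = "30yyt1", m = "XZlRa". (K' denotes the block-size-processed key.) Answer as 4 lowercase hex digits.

02c3

Key "30yyt1" = 33 30 79 79 74 31 is exactly B = 6 bytes: K' = 33 30 79 79 74 31.
K' ⊕ ipad = 05 06 4f 4f 42 07.
Inner input = 05 06 4f 4f 42 07 ∥ 58 5a 6c 52 61.
Inner hash: sum = 5+6+79+79+66+7+88+90+108+82+97 = 707 → 02 c3.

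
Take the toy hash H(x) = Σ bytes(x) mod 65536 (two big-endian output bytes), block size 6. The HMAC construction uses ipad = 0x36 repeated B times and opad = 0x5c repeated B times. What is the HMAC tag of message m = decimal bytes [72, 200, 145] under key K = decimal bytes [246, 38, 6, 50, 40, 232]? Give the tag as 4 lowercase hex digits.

03b8

Key decimal bytes [246, 38, 6, 50, 40, 232] = f6 26 06 32 28 e8 is exactly B = 6 bytes: K' = f6 26 06 32 28 e8.
K' ⊕ ipad = c0 10 30 04 1e de.  K' ⊕ opad = aa 7a 5a 6e 74 b4.
Inner input = (K'⊕ipad) ∥ m = c0 10 30 04 1e de ∥ 48 c8 91.
Inner hash: sum = 192+16+48+4+30+222+72+200+145 = 929 → 03 a1.
Outer input = (K'⊕opad) ∥ inner = aa 7a 5a 6e 74 b4 ∥ 03 a1.
Outer hash (tag): sum = 170+122+90+110+116+180+3+161 = 952 → 03 b8.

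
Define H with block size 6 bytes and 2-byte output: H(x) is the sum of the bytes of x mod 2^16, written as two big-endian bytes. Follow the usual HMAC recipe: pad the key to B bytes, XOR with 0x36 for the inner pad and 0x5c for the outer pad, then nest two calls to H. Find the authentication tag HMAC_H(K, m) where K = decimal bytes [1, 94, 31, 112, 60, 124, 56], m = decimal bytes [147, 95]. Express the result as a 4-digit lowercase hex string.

033a

Key decimal bytes [1, 94, 31, 112, 60, 124, 56] = 01 5e 1f 70 3c 7c 38 is 7 bytes > B = 6, so hash it first: H(key) = 01 de, then zero-pad to 6 bytes: K' = 01 de 00 00 00 00.
K' ⊕ ipad = 37 e8 36 36 36 36.  K' ⊕ opad = 5d 82 5c 5c 5c 5c.
Inner input = (K'⊕ipad) ∥ m = 37 e8 36 36 36 36 ∥ 93 5f.
Inner hash: sum = 55+232+54+54+54+54+147+95 = 745 → 02 e9.
Outer input = (K'⊕opad) ∥ inner = 5d 82 5c 5c 5c 5c ∥ 02 e9.
Outer hash (tag): sum = 93+130+92+92+92+92+2+233 = 826 → 03 3a.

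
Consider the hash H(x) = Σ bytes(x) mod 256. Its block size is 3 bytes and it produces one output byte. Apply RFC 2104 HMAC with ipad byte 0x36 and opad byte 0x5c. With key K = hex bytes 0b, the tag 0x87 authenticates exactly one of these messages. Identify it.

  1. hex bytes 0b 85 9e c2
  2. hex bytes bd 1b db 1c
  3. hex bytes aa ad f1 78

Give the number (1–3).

Key hex bytes 0b is 1 byte ≤ B = 3; zero-pad to 3 bytes: K' = 0b 00 00.
K' ⊕ ipad = 3d 36 36; K' ⊕ opad = 57 5c 5c.
m1: inner = H(3d 36 36 0b 85 9e c2) = 99; tag = H(57 5c 5c 99) = a8
m2: inner = H(3d 36 36 bd 1b db 1c) = 78; tag = H(57 5c 5c 78) = 87 ← matches
m3: inner = H(3d 36 36 aa ad f1 78) = 69; tag = H(57 5c 5c 69) = 78

2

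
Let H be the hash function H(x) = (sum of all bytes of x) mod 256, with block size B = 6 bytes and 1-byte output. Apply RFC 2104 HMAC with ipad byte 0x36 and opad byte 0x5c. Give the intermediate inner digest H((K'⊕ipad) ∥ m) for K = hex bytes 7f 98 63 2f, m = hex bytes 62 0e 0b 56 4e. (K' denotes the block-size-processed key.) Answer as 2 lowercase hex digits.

f0

Key hex bytes 7f 98 63 2f is 4 bytes ≤ B = 6; zero-pad to 6 bytes: K' = 7f 98 63 2f 00 00.
K' ⊕ ipad = 49 ae 55 19 36 36.
Inner input = 49 ae 55 19 36 36 ∥ 62 0e 0b 56 4e.
Inner hash: sum = 73+174+85+25+54+54+98+14+11+86+78 = 752; mod 256 = 240 → f0.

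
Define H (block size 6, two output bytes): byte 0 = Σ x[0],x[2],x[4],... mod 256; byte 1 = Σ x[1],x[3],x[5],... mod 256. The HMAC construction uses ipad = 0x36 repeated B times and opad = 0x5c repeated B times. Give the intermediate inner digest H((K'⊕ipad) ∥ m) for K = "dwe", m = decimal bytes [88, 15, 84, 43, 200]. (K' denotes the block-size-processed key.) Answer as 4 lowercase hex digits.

Key "dwe" = 64 77 65 is 3 bytes ≤ B = 6; zero-pad to 6 bytes: K' = 64 77 65 00 00 00.
K' ⊕ ipad = 52 41 53 36 36 36.
Inner input = 52 41 53 36 36 36 ∥ 58 0f 54 2b c8.
Inner hash: even-index sum = 591 mod 256 = 79; odd-index sum = 231 mod 256 = 231 → 4f e7.

4fe7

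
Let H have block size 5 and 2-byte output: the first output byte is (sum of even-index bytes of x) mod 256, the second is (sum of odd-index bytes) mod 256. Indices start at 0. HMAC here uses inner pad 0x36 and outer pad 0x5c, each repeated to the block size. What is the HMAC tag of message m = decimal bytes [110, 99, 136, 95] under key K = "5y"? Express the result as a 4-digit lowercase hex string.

9cb2

Key "5y" = 35 79 is 2 bytes ≤ B = 5; zero-pad to 5 bytes: K' = 35 79 00 00 00.
K' ⊕ ipad = 03 4f 36 36 36.  K' ⊕ opad = 69 25 5c 5c 5c.
Inner input = (K'⊕ipad) ∥ m = 03 4f 36 36 36 ∥ 6e 63 88 5f.
Inner hash: even-index sum = 305 mod 256 = 49; odd-index sum = 379 mod 256 = 123 → 31 7b.
Outer input = (K'⊕opad) ∥ inner = 69 25 5c 5c 5c ∥ 31 7b.
Outer hash (tag): even-index sum = 412 mod 256 = 156; odd-index sum = 178 mod 256 = 178 → 9c b2.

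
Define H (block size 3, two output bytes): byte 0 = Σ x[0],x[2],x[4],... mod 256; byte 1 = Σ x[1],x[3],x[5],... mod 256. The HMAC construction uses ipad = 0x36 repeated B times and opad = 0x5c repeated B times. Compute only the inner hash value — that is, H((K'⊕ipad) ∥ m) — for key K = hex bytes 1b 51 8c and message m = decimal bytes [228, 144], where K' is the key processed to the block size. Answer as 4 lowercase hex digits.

774b

Key hex bytes 1b 51 8c is exactly B = 3 bytes: K' = 1b 51 8c.
K' ⊕ ipad = 2d 67 ba.
Inner input = 2d 67 ba ∥ e4 90.
Inner hash: even-index sum = 375 mod 256 = 119; odd-index sum = 331 mod 256 = 75 → 77 4b.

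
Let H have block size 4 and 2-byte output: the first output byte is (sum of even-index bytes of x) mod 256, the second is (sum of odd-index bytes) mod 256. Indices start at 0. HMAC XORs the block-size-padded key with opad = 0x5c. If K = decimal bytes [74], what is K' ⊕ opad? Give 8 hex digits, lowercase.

Key decimal bytes [74] = 4a is 1 byte ≤ B = 4; zero-pad to 4 bytes: K' = 4a 00 00 00.
XOR each byte with 0x5c: 4a⊕5c=16, 00⊕5c=5c, 00⊕5c=5c, 00⊕5c=5c.

165c5c5c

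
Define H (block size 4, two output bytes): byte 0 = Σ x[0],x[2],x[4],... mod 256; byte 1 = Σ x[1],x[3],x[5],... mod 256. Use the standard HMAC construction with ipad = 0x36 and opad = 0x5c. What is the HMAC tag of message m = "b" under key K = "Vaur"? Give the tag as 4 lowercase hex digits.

Key "Vaur" = 56 61 75 72 is exactly B = 4 bytes: K' = 56 61 75 72.
K' ⊕ ipad = 60 57 43 44.  K' ⊕ opad = 0a 3d 29 2e.
Inner input = (K'⊕ipad) ∥ m = 60 57 43 44 ∥ 62.
Inner hash: even-index sum = 261 mod 256 = 5; odd-index sum = 155 mod 256 = 155 → 05 9b.
Outer input = (K'⊕opad) ∥ inner = 0a 3d 29 2e ∥ 05 9b.
Outer hash (tag): even-index sum = 56 mod 256 = 56; odd-index sum = 262 mod 256 = 6 → 38 06.

3806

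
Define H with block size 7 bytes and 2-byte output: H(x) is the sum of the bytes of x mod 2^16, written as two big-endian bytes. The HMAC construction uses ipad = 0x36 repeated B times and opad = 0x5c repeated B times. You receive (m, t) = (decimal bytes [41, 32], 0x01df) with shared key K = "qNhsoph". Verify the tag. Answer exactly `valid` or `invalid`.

valid

Key "qNhsoph" = 71 4e 68 73 6f 70 68 is exactly B = 7 bytes: K' = 71 4e 68 73 6f 70 68.
K' ⊕ ipad = 47 78 5e 45 59 46 5e; K' ⊕ opad = 2d 12 34 2f 33 2c 34.
Inner hash: sum = 71+120+94+69+89+70+94+41+32 = 680 → 02 a8.
Outer hash (recomputed tag): sum = 45+18+52+47+51+44+52+2+168 = 479 → 01 df.
Recomputed tag = 01df; claimed = 01df → match.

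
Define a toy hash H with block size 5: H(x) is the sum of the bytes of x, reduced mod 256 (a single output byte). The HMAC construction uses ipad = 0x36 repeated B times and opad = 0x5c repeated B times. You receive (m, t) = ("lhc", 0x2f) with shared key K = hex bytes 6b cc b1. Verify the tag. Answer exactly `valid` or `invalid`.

Key hex bytes 6b cc b1 is 3 bytes ≤ B = 5; zero-pad to 5 bytes: K' = 6b cc b1 00 00.
K' ⊕ ipad = 5d fa 87 36 36; K' ⊕ opad = 37 90 ed 5c 5c.
Inner hash: sum = 93+250+135+54+54+108+104+99 = 897; mod 256 = 129 → 81.
Outer hash (recomputed tag): sum = 55+144+237+92+92+129 = 749; mod 256 = 237 → ed.
Recomputed tag = ed; claimed = 2f → mismatch.

invalid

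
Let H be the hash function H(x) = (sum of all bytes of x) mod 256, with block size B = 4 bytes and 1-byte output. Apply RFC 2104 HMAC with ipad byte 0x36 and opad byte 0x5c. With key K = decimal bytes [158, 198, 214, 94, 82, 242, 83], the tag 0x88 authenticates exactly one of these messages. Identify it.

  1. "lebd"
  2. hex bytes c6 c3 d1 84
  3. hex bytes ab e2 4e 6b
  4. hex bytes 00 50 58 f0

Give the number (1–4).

Key decimal bytes [158, 198, 214, 94, 82, 242, 83] = 9e c6 d6 5e 52 f2 53 is 7 bytes > B = 4, so hash it first: H(key) = 2f, then zero-pad to 4 bytes: K' = 2f 00 00 00.
K' ⊕ ipad = 19 36 36 36; K' ⊕ opad = 73 5c 5c 5c.
m1: inner = H(19 36 36 36 6c 65 62 64) = 52; tag = H(73 5c 5c 5c 52) = d9
m2: inner = H(19 36 36 36 c6 c3 d1 84) = 99; tag = H(73 5c 5c 5c 99) = 20
m3: inner = H(19 36 36 36 ab e2 4e 6b) = 01; tag = H(73 5c 5c 5c 01) = 88 ← matches
m4: inner = H(19 36 36 36 00 50 58 f0) = 53; tag = H(73 5c 5c 5c 53) = da

3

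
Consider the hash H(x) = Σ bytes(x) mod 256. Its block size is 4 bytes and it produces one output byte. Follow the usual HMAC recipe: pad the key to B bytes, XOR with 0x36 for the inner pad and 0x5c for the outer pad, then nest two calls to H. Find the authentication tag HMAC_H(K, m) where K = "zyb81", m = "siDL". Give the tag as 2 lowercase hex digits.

8c

Key "zyb81" = 7a 79 62 38 31 is 5 bytes > B = 4, so hash it first: H(key) = be, then zero-pad to 4 bytes: K' = be 00 00 00.
K' ⊕ ipad = 88 36 36 36.  K' ⊕ opad = e2 5c 5c 5c.
Inner input = (K'⊕ipad) ∥ m = 88 36 36 36 ∥ 73 69 44 4c.
Inner hash: sum = 136+54+54+54+115+105+68+76 = 662; mod 256 = 150 → 96.
Outer input = (K'⊕opad) ∥ inner = e2 5c 5c 5c ∥ 96.
Outer hash (tag): sum = 226+92+92+92+150 = 652; mod 256 = 140 → 8c.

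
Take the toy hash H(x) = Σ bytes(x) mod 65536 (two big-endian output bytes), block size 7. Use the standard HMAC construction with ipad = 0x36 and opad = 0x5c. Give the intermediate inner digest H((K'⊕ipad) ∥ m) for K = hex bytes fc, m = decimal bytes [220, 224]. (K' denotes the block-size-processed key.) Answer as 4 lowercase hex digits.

03ca

Key hex bytes fc is 1 byte ≤ B = 7; zero-pad to 7 bytes: K' = fc 00 00 00 00 00 00.
K' ⊕ ipad = ca 36 36 36 36 36 36.
Inner input = ca 36 36 36 36 36 36 ∥ dc e0.
Inner hash: sum = 202+54+54+54+54+54+54+220+224 = 970 → 03 ca.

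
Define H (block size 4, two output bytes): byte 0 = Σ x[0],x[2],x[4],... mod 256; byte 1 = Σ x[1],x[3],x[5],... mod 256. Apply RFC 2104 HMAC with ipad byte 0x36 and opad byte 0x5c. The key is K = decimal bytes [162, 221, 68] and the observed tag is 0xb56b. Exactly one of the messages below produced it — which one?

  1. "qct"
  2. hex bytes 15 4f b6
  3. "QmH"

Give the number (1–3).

Key decimal bytes [162, 221, 68] = a2 dd 44 is 3 bytes ≤ B = 4; zero-pad to 4 bytes: K' = a2 dd 44 00.
K' ⊕ ipad = 94 eb 72 36; K' ⊕ opad = fe 81 18 5c.
m1: inner = H(94 eb 72 36 71 63 74) = eb 84; tag = H(fe 81 18 5c eb 84) = 0161
m2: inner = H(94 eb 72 36 15 4f b6) = d1 70; tag = H(fe 81 18 5c d1 70) = e74d
m3: inner = H(94 eb 72 36 51 6d 48) = 9f 8e; tag = H(fe 81 18 5c 9f 8e) = b56b ← matches

3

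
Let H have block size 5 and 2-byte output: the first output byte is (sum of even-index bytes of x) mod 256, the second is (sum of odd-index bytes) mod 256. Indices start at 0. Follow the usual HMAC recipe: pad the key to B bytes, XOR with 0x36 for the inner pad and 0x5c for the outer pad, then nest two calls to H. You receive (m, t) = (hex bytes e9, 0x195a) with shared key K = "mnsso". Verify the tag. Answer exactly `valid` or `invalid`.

valid

Key "mnsso" = 6d 6e 73 73 6f is exactly B = 5 bytes: K' = 6d 6e 73 73 6f.
K' ⊕ ipad = 5b 58 45 45 59; K' ⊕ opad = 31 32 2f 2f 33.
Inner hash: even-index sum = 249 mod 256 = 249; odd-index sum = 390 mod 256 = 134 → f9 86.
Outer hash (recomputed tag): even-index sum = 281 mod 256 = 25; odd-index sum = 346 mod 256 = 90 → 19 5a.
Recomputed tag = 195a; claimed = 195a → match.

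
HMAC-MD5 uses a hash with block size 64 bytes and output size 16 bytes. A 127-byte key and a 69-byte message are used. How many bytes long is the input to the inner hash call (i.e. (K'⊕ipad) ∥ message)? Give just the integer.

133

Key is 127 > 64 bytes, so it is hashed to 16 bytes then zero-padded to 64: |K'| = 64.
Inner input = (K'⊕ipad) ∥ m → 64 + 69 = 133 bytes.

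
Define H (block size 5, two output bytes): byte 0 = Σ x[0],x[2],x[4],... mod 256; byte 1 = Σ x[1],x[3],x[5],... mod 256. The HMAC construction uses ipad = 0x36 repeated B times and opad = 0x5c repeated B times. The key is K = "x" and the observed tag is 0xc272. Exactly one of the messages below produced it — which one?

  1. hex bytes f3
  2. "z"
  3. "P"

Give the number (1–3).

Key "x" = 78 is 1 byte ≤ B = 5; zero-pad to 5 bytes: K' = 78 00 00 00 00.
K' ⊕ ipad = 4e 36 36 36 36; K' ⊕ opad = 24 5c 5c 5c 5c.
m1: inner = H(4e 36 36 36 36 f3) = ba 5f; tag = H(24 5c 5c 5c 5c ba 5f) = 3b72
m2: inner = H(4e 36 36 36 36 7a) = ba e6; tag = H(24 5c 5c 5c 5c ba e6) = c272 ← matches
m3: inner = H(4e 36 36 36 36 50) = ba bc; tag = H(24 5c 5c 5c 5c ba bc) = 9872

2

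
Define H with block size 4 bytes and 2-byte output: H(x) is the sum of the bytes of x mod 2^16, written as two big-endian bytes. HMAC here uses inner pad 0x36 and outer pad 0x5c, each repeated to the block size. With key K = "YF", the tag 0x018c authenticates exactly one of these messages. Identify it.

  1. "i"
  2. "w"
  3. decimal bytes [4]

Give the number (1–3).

1

Key "YF" = 59 46 is 2 bytes ≤ B = 4; zero-pad to 4 bytes: K' = 59 46 00 00.
K' ⊕ ipad = 6f 70 36 36; K' ⊕ opad = 05 1a 5c 5c.
m1: inner = H(6f 70 36 36 69) = 01 b4; tag = H(05 1a 5c 5c 01 b4) = 018c ← matches
m2: inner = H(6f 70 36 36 77) = 01 c2; tag = H(05 1a 5c 5c 01 c2) = 019a
m3: inner = H(6f 70 36 36 04) = 01 4f; tag = H(05 1a 5c 5c 01 4f) = 0127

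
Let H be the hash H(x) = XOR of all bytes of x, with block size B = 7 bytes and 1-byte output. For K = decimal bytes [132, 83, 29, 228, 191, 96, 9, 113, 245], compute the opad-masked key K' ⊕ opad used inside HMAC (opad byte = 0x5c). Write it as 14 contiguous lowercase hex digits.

Key decimal bytes [132, 83, 29, 228, 191, 96, 9, 113, 245] = 84 53 1d e4 bf 60 09 71 f5 is 9 bytes > B = 7, so hash it first: H(key) = 7c, then zero-pad to 7 bytes: K' = 7c 00 00 00 00 00 00.
XOR each byte with 0x5c: 7c⊕5c=20, 00⊕5c=5c, 00⊕5c=5c, 00⊕5c=5c, 00⊕5c=5c, 00⊕5c=5c, 00⊕5c=5c.

205c5c5c5c5c5c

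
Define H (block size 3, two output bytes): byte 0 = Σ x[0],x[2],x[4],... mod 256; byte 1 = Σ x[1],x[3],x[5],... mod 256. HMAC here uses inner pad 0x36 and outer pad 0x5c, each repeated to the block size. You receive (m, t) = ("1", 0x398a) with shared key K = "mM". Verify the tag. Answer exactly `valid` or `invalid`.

Key "mM" = 6d 4d is 2 bytes ≤ B = 3; zero-pad to 3 bytes: K' = 6d 4d 00.
K' ⊕ ipad = 5b 7b 36; K' ⊕ opad = 31 11 5c.
Inner hash: even-index sum = 145 mod 256 = 145; odd-index sum = 172 mod 256 = 172 → 91 ac.
Outer hash (recomputed tag): even-index sum = 313 mod 256 = 57; odd-index sum = 162 mod 256 = 162 → 39 a2.
Recomputed tag = 39a2; claimed = 398a → mismatch.

invalid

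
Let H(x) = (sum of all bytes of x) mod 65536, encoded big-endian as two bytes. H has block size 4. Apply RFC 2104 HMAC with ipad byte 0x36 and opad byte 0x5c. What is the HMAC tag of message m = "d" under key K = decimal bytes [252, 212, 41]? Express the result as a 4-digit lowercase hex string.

0260

Key decimal bytes [252, 212, 41] = fc d4 29 is 3 bytes ≤ B = 4; zero-pad to 4 bytes: K' = fc d4 29 00.
K' ⊕ ipad = ca e2 1f 36.  K' ⊕ opad = a0 88 75 5c.
Inner input = (K'⊕ipad) ∥ m = ca e2 1f 36 ∥ 64.
Inner hash: sum = 202+226+31+54+100 = 613 → 02 65.
Outer input = (K'⊕opad) ∥ inner = a0 88 75 5c ∥ 02 65.
Outer hash (tag): sum = 160+136+117+92+2+101 = 608 → 02 60.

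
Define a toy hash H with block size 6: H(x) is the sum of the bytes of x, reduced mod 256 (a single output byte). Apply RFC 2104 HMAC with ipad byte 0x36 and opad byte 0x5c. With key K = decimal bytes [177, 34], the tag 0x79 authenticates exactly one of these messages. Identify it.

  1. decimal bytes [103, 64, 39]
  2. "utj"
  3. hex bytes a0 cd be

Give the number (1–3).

Key decimal bytes [177, 34] = b1 22 is 2 bytes ≤ B = 6; zero-pad to 6 bytes: K' = b1 22 00 00 00 00.
K' ⊕ ipad = 87 14 36 36 36 36; K' ⊕ opad = ed 7e 5c 5c 5c 5c.
m1: inner = H(87 14 36 36 36 36 67 40 27) = 41; tag = H(ed 7e 5c 5c 5c 5c 41) = 1c
m2: inner = H(87 14 36 36 36 36 75 74 6a) = c6; tag = H(ed 7e 5c 5c 5c 5c c6) = a1
m3: inner = H(87 14 36 36 36 36 a0 cd be) = 9e; tag = H(ed 7e 5c 5c 5c 5c 9e) = 79 ← matches

3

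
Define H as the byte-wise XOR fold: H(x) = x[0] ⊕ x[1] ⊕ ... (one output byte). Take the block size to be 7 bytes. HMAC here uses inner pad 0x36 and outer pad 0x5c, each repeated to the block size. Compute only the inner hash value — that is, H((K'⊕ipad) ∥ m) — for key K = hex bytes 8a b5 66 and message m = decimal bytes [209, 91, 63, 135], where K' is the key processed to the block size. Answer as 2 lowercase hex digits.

5d

Key hex bytes 8a b5 66 is 3 bytes ≤ B = 7; zero-pad to 7 bytes: K' = 8a b5 66 00 00 00 00.
K' ⊕ ipad = bc 83 50 36 36 36 36.
Inner input = bc 83 50 36 36 36 36 ∥ d1 5b 3f 87.
Inner hash: XOR bc⊕83⊕50⊕36⊕36⊕36⊕36⊕d1⊕5b⊕3f⊕87 = 5d.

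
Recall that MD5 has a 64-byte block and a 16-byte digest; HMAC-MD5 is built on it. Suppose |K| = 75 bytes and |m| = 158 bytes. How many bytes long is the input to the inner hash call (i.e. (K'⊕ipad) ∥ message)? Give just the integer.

222

Key is 75 > 64 bytes, so it is hashed to 16 bytes then zero-padded to 64: |K'| = 64.
Inner input = (K'⊕ipad) ∥ m → 64 + 158 = 222 bytes.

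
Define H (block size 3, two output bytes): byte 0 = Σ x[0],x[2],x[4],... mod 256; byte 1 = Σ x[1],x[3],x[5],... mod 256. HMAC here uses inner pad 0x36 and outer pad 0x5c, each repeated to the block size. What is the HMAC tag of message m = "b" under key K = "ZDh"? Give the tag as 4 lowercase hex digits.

Key "ZDh" = 5a 44 68 is exactly B = 3 bytes: K' = 5a 44 68.
K' ⊕ ipad = 6c 72 5e.  K' ⊕ opad = 06 18 34.
Inner input = (K'⊕ipad) ∥ m = 6c 72 5e ∥ 62.
Inner hash: even-index sum = 202 mod 256 = 202; odd-index sum = 212 mod 256 = 212 → ca d4.
Outer input = (K'⊕opad) ∥ inner = 06 18 34 ∥ ca d4.
Outer hash (tag): even-index sum = 270 mod 256 = 14; odd-index sum = 226 mod 256 = 226 → 0e e2.

0ee2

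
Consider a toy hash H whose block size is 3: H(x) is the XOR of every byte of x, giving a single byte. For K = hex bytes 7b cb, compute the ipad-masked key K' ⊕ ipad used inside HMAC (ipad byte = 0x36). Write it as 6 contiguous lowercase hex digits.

Key hex bytes 7b cb is 2 bytes ≤ B = 3; zero-pad to 3 bytes: K' = 7b cb 00.
XOR each byte with 0x36: 7b⊕36=4d, cb⊕36=fd, 00⊕36=36.

4dfd36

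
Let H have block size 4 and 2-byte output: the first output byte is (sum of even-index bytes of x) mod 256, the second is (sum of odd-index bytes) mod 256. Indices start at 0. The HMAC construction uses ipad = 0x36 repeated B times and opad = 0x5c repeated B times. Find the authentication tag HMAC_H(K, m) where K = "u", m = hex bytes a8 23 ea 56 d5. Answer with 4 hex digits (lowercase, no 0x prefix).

659d

Key "u" = 75 is 1 byte ≤ B = 4; zero-pad to 4 bytes: K' = 75 00 00 00.
K' ⊕ ipad = 43 36 36 36.  K' ⊕ opad = 29 5c 5c 5c.
Inner input = (K'⊕ipad) ∥ m = 43 36 36 36 ∥ a8 23 ea 56 d5.
Inner hash: even-index sum = 736 mod 256 = 224; odd-index sum = 229 mod 256 = 229 → e0 e5.
Outer input = (K'⊕opad) ∥ inner = 29 5c 5c 5c ∥ e0 e5.
Outer hash (tag): even-index sum = 357 mod 256 = 101; odd-index sum = 413 mod 256 = 157 → 65 9d.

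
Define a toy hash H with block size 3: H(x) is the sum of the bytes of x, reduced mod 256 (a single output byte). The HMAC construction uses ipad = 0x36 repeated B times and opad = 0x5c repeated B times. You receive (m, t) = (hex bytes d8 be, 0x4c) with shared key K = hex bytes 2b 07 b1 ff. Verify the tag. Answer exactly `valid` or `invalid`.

Key hex bytes 2b 07 b1 ff is 4 bytes > B = 3, so hash it first: H(key) = e2, then zero-pad to 3 bytes: K' = e2 00 00.
K' ⊕ ipad = d4 36 36; K' ⊕ opad = be 5c 5c.
Inner hash: sum = 212+54+54+216+190 = 726; mod 256 = 214 → d6.
Outer hash (recomputed tag): sum = 190+92+92+214 = 588; mod 256 = 76 → 4c.
Recomputed tag = 4c; claimed = 4c → match.

valid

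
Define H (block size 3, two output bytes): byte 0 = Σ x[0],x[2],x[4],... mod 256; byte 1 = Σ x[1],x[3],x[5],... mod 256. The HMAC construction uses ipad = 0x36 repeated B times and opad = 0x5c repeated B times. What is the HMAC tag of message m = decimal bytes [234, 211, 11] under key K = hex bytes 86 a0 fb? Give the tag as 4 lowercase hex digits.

Key hex bytes 86 a0 fb is exactly B = 3 bytes: K' = 86 a0 fb.
K' ⊕ ipad = b0 96 cd.  K' ⊕ opad = da fc a7.
Inner input = (K'⊕ipad) ∥ m = b0 96 cd ∥ ea d3 0b.
Inner hash: even-index sum = 592 mod 256 = 80; odd-index sum = 395 mod 256 = 139 → 50 8b.
Outer input = (K'⊕opad) ∥ inner = da fc a7 ∥ 50 8b.
Outer hash (tag): even-index sum = 524 mod 256 = 12; odd-index sum = 332 mod 256 = 76 → 0c 4c.

0c4c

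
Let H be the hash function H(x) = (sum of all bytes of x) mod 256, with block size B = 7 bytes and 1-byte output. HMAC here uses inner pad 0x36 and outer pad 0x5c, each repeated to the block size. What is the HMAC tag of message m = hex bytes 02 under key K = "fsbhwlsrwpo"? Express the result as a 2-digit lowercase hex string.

Key "fsbhwlsrwpo" = 66 73 62 68 77 6c 73 72 77 70 6f is 11 bytes > B = 7, so hash it first: H(key) = c1, then zero-pad to 7 bytes: K' = c1 00 00 00 00 00 00.
K' ⊕ ipad = f7 36 36 36 36 36 36.  K' ⊕ opad = 9d 5c 5c 5c 5c 5c 5c.
Inner input = (K'⊕ipad) ∥ m = f7 36 36 36 36 36 36 ∥ 02.
Inner hash: sum = 247+54+54+54+54+54+54+2 = 573; mod 256 = 61 → 3d.
Outer input = (K'⊕opad) ∥ inner = 9d 5c 5c 5c 5c 5c 5c ∥ 3d.
Outer hash (tag): sum = 157+92+92+92+92+92+92+61 = 770; mod 256 = 2 → 02.

02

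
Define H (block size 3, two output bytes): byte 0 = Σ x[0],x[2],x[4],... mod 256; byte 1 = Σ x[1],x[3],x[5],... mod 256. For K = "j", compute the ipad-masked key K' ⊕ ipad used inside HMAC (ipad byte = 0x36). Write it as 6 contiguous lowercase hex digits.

5c3636

Key "j" = 6a is 1 byte ≤ B = 3; zero-pad to 3 bytes: K' = 6a 00 00.
XOR each byte with 0x36: 6a⊕36=5c, 00⊕36=36, 00⊕36=36.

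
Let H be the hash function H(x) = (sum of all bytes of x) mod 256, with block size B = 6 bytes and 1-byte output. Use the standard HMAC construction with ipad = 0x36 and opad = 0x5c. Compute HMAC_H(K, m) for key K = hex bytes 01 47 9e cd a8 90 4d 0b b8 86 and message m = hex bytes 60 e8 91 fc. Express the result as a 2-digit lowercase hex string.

43

Key hex bytes 01 47 9e cd a8 90 4d 0b b8 86 is 10 bytes > B = 6, so hash it first: H(key) = 81, then zero-pad to 6 bytes: K' = 81 00 00 00 00 00.
K' ⊕ ipad = b7 36 36 36 36 36.  K' ⊕ opad = dd 5c 5c 5c 5c 5c.
Inner input = (K'⊕ipad) ∥ m = b7 36 36 36 36 36 ∥ 60 e8 91 fc.
Inner hash: sum = 183+54+54+54+54+54+96+232+145+252 = 1178; mod 256 = 154 → 9a.
Outer input = (K'⊕opad) ∥ inner = dd 5c 5c 5c 5c 5c ∥ 9a.
Outer hash (tag): sum = 221+92+92+92+92+92+154 = 835; mod 256 = 67 → 43.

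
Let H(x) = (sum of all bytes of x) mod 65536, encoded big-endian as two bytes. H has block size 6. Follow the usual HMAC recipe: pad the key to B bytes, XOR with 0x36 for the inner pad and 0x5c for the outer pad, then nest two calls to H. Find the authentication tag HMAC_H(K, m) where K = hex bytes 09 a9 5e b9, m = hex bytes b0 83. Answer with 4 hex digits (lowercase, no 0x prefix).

Key hex bytes 09 a9 5e b9 is 4 bytes ≤ B = 6; zero-pad to 6 bytes: K' = 09 a9 5e b9 00 00.
K' ⊕ ipad = 3f 9f 68 8f 36 36.  K' ⊕ opad = 55 f5 02 e5 5c 5c.
Inner input = (K'⊕ipad) ∥ m = 3f 9f 68 8f 36 36 ∥ b0 83.
Inner hash: sum = 63+159+104+143+54+54+176+131 = 884 → 03 74.
Outer input = (K'⊕opad) ∥ inner = 55 f5 02 e5 5c 5c ∥ 03 74.
Outer hash (tag): sum = 85+245+2+229+92+92+3+116 = 864 → 03 60.

0360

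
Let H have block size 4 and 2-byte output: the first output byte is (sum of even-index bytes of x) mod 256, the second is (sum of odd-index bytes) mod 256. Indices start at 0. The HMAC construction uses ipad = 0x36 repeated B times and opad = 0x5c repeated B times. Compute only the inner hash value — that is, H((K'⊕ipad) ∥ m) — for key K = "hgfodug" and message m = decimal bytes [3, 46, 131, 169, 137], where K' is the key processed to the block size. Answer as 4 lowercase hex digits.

f48a

Key "hgfodug" = 68 67 66 6f 64 75 67 is 7 bytes > B = 4, so hash it first: H(key) = 99 4b, then zero-pad to 4 bytes: K' = 99 4b 00 00.
K' ⊕ ipad = af 7d 36 36.
Inner input = af 7d 36 36 ∥ 03 2e 83 a9 89.
Inner hash: even-index sum = 500 mod 256 = 244; odd-index sum = 394 mod 256 = 138 → f4 8a.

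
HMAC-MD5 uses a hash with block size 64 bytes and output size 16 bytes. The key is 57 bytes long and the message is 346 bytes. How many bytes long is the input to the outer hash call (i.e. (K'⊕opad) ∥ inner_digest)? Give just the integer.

Key is 57 ≤ 64 bytes, zero-padded: |K'| = 64.
Outer input = (K'⊕opad) ∥ H(inner) → 64 + 16 = 80 bytes.

80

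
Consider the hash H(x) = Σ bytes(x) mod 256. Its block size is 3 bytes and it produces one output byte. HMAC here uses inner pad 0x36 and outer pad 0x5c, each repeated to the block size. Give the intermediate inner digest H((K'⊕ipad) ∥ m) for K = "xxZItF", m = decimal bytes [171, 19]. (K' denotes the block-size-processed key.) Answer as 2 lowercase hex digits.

a5

Key "xxZItF" = 78 78 5a 49 74 46 is 6 bytes > B = 3, so hash it first: H(key) = 4d, then zero-pad to 3 bytes: K' = 4d 00 00.
K' ⊕ ipad = 7b 36 36.
Inner input = 7b 36 36 ∥ ab 13.
Inner hash: sum = 123+54+54+171+19 = 421; mod 256 = 165 → a5.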